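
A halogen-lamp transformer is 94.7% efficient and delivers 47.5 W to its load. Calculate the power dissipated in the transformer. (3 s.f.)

P_loss ≈ 2.66 W

P_in = P_out/η = 47.5/0.947 = 50.1584 W.
P_loss = P_in − P_out = 50.1584 − 47.5 = 2.66 W.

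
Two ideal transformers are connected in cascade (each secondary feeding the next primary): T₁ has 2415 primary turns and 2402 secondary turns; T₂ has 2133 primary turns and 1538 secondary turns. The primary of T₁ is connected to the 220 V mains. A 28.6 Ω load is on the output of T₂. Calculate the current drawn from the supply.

I_supply ≈ 3.96 A

After T₁: V = 220.00 × 2402/2415 = 218.82 V.
After T₂: V = 218.82 × 1538/2133 = 157.78 V.
I_load = 157.78/28.6 = 5.5167 A, so P_out = 157.78 × 5.5167 = 870.41 W.
All ideal ⇒ P_in = P_out, so I_supply = 870.41/220 = 3.96 A.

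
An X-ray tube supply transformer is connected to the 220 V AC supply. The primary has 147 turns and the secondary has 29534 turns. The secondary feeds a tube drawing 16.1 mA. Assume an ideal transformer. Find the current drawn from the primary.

For an ideal transformer I_p N_p = I_s N_s, so I_p = 0.0161 × 29534/147 = 3.23 A.

I_p ≈ 3.23 A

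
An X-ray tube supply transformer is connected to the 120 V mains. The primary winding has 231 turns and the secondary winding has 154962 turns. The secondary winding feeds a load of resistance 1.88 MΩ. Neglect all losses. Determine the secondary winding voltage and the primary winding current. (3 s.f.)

V_s ≈ 80500 V, I_p ≈ 28.7 A

V_s = V_p × N_s/N_p = 120 × 154962/231 = 80500 V.
I_s = V_s/R = 80500/(1.88×10^6) = 0.042819 A.
I_p = I_s × N_s/N_p = 0.042819 × 154962/231 = 28.7 A.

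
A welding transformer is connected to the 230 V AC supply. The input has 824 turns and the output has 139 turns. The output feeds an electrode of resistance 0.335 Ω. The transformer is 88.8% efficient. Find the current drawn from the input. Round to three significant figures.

I_in ≈ 22.0 A

V_out = 230 × 139/824 = 38.799 V.
I_out = V_out/R = 38.799/0.335 = 115.82 A.
P_out = V_out I_out = 38.799 × 115.82 = 4493.5 W.
P_in = P_out/η = 4493.5/0.888 = 5060.3 W.
I_in = P_in/V_in = 5060.3/230 = 22.0 A.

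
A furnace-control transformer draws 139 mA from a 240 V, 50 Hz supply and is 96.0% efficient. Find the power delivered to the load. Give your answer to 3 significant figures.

P_out ≈ 32.0 W

P_in = V_p I_p = 240 × 0.139 = 33.360 W.
P_out = η P_in = 0.960 × 33.360 = 32.0 W.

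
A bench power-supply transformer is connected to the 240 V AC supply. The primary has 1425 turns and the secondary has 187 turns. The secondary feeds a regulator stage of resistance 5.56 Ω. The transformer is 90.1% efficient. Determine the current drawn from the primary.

I_p ≈ 0.825 A

V_s = 240 × 187/1425 = 31.495 V.
I_s = V_s/R = 31.495/5.56 = 5.6645 A.
P_out = V_s I_s = 31.495 × 5.6645 = 178.40 W.
P_in = P_out/η = 178.40/0.901 = 198.01 W.
I_p = P_in/V_p = 198.01/240 = 0.825 A.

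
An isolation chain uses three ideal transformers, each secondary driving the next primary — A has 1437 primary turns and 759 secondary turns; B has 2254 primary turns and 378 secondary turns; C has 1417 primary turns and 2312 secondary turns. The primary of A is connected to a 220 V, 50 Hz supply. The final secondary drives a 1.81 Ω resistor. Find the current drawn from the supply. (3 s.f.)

I_supply ≈ 2.54 A

Secondary of A: V = 220.00 × 759/1437 = 116.20 V.
Secondary of B: V = 116.20 × 378/2254 = 19.487 V.
Secondary of C: V = 19.487 × 2312/1417 = 31.795 V.
I_load = 31.795/1.81 = 17.566 A, so P_out = 31.795 × 17.566 = 558.53 W.
All ideal ⇒ P_in = P_out, so I_supply = 558.53/220 = 2.54 A.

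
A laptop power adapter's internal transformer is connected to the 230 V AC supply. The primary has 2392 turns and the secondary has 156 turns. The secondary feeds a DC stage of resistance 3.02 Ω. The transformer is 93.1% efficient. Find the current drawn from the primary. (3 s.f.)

I_p ≈ 0.348 A

V_s = 230 × 156/2392 = 15.000 V.
I_s = V_s/R = 15.000/3.02 = 4.9669 A.
P_out = V_s I_s = 15.000 × 4.9669 = 74.503 W.
P_in = P_out/η = 74.503/0.931 = 80.025 W.
I_p = P_in/V_p = 80.025/230 = 0.348 A.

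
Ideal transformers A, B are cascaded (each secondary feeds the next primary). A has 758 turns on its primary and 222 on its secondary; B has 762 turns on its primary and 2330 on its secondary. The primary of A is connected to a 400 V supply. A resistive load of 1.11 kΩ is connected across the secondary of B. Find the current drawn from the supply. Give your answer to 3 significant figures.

I_supply ≈ 0.289 A

After A: V = 400.00 × 222/758 = 117.15 V.
After B: V = 117.15 × 2330/762 = 358.22 V.
I_load = 358.22/1110 = 0.32272 A, so P_out = 358.22 × 0.32272 = 115.60 W.
All ideal ⇒ P_in = P_out, so I_supply = 115.60/400 = 0.289 A.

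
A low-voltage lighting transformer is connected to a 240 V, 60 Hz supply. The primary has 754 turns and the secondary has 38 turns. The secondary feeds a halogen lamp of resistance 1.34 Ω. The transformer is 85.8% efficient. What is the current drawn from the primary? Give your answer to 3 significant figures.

I_p ≈ 0.530 A

V_s = 240 × 38/754 = 12.095 V.
I_s = V_s/R = 12.095/1.34 = 9.0265 A.
P_out = V_s I_s = 12.095 × 9.0265 = 109.18 W.
P_in = P_out/η = 109.18/0.858 = 127.25 W.
I_p = P_in/V_p = 127.25/240 = 0.530 A.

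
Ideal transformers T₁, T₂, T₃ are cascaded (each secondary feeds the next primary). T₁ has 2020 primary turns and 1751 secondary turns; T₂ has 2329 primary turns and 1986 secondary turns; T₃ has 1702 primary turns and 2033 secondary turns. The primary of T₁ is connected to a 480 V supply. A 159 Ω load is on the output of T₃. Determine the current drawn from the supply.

I_supply ≈ 2.35 A

Secondary of T₁: V = 480.00 × 1751/2020 = 416.08 V.
Secondary of T₂: V = 416.08 × 1986/2329 = 354.80 V.
Secondary of T₃: V = 354.80 × 2033/1702 = 423.80 V.
I_load = 423.80/159 = 2.6654 A, so P_out = 423.80 × 2.6654 = 1129.6 W.
All ideal ⇒ P_in = P_out, so I_supply = 1129.6/480 = 2.35 A.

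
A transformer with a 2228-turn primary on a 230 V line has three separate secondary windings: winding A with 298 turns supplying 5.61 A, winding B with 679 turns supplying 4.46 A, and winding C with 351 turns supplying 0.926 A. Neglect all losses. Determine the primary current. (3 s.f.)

I_p ≈ 2.26 A

V_A = 230 × 298/2228 = 30.763 V; V_B = 230 × 679/2228 = 70.094 V; V_C = 230 × 351/2228 = 36.234 V.
P_out = V_A I_A + V_B I_B + V_C I_C = 30.763×5.61 + 70.094×4.46 + 36.234×0.926 = 172.58 + 312.62 + 33.553 = 518.75 W.
Ideal ⇒ P_in = P_out, so I_p = P_out/V_p = 518.75/230 = 2.26 A.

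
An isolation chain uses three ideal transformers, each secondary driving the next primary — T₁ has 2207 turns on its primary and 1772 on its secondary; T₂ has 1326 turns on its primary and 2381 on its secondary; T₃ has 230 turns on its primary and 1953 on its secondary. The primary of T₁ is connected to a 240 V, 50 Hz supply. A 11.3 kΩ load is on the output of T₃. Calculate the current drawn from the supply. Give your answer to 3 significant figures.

After T₁: V = 240.00 × 1772/2207 = 192.70 V.
After T₂: V = 192.70 × 2381/1326 = 346.01 V.
After T₃: V = 346.01 × 1953/230 = 2938.1 V.
I_load = 2938.1/11300 = 0.26001 A, so P_out = 2938.1 × 0.26001 = 763.92 W.
All ideal ⇒ P_in = P_out, so I_supply = 763.92/240 = 3.18 A.

I_supply ≈ 3.18 A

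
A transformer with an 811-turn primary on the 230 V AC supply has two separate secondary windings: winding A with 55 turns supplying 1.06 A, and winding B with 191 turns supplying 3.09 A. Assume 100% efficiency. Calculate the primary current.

I_p ≈ 0.800 A

V_A = 230 × 55/811 = 15.598 V; V_B = 230 × 191/811 = 54.168 V.
P_out = V_A I_A + V_B I_B = 15.598×1.06 + 54.168×3.09 = 16.534 + 167.38 = 183.91 W.
Ideal ⇒ P_in = P_out, so I_p = P_out/V_p = 183.91/230 = 0.800 A.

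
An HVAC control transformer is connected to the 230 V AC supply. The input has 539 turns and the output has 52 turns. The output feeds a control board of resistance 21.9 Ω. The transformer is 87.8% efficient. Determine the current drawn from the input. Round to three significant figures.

V_out = 230 × 52/539 = 22.189 V.
I_out = V_out/R = 22.189/21.9 = 1.0132 A.
P_out = V_out I_out = 22.189 × 1.0132 = 22.482 W.
P_in = P_out/η = 22.482/0.878 = 25.606 W.
I_in = P_in/V_in = 25.606/230 = 0.111 A.

I_in ≈ 0.111 A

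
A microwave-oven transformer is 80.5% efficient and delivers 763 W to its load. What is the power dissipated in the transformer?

P_loss ≈ 185 W

P_in = P_out/η = 763/0.805 = 947.826 W.
P_loss = P_in − P_out = 947.826 − 763 = 185 W.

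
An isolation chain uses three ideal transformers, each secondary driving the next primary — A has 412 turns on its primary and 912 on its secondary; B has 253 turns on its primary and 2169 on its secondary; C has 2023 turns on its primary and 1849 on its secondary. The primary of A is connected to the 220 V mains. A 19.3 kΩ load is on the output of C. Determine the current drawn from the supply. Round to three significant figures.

I_supply ≈ 3.43 A

Secondary of A: V = 220.00 × 912/412 = 486.99 V.
Secondary of B: V = 486.99 × 2169/253 = 4175.0 V.
Secondary of C: V = 4175.0 × 1849/2023 = 3815.9 V.
I_load = 3815.9/19300 = 0.19772 A, so P_out = 3815.9 × 0.19772 = 754.47 W.
All ideal ⇒ P_in = P_out, so I_supply = 754.47/220 = 3.43 A.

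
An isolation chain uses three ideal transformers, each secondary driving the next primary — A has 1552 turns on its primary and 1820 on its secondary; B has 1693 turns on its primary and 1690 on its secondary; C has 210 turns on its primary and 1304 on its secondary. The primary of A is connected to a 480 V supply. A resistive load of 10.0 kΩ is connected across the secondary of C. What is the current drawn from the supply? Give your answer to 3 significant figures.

Secondary of A: V = 480.00 × 1820/1552 = 562.89 V.
Secondary of B: V = 562.89 × 1690/1693 = 561.89 V.
Secondary of C: V = 561.89 × 1304/210 = 3489.1 V.
I_load = 3489.1/10000 = 0.34891 A, so P_out = 3489.1 × 0.34891 = 1217.4 W.
All ideal ⇒ P_in = P_out, so I_supply = 1217.4/480 = 2.54 A.

I_supply ≈ 2.54 A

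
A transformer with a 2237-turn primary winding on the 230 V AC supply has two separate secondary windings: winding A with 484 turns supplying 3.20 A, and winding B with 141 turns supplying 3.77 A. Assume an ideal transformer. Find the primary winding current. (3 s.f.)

I_p ≈ 0.930 A

V_A = 230 × 484/2237 = 49.763 V; V_B = 230 × 141/2237 = 14.497 V.
P_out = V_A I_A + V_B I_B = 49.763×3.20 + 14.497×3.77 = 159.24 + 54.654 = 213.90 W.
Ideal ⇒ P_in = P_out, so I_p = P_out/V_p = 213.90/230 = 0.930 A.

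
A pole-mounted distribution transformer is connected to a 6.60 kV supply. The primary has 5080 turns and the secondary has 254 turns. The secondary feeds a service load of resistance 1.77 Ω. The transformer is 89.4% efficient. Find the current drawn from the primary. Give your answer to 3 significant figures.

V_s = 6600 × 254/5080 = 330.00 V.
I_s = V_s/R = 330.00/1.77 = 186.44 A.
P_out = V_s I_s = 330.00 × 186.44 = 61525 W.
P_in = P_out/η = 61525/0.894 = 68820 W.
I_p = P_in/V_p = 68820/6600 = 10.4 A.

I_p ≈ 10.4 A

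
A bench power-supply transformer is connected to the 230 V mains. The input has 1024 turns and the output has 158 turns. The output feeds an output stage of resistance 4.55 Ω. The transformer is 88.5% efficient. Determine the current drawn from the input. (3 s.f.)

I_in ≈ 1.36 A

V_out = 230 × 158/1024 = 35.488 V.
I_out = V_out/R = 35.488/4.55 = 7.7996 A.
P_out = V_out I_out = 35.488 × 7.7996 = 276.80 W.
P_in = P_out/η = 276.80/0.885 = 312.76 W.
I_in = P_in/V_in = 312.76/230 = 1.36 A.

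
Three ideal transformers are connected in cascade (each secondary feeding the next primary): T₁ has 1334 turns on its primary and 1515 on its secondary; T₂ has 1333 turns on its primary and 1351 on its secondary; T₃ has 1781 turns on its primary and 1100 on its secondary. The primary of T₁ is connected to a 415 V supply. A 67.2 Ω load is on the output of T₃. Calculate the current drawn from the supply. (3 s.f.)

I_supply ≈ 3.12 A

After T₁: V = 415.00 × 1515/1334 = 471.31 V.
After T₂: V = 471.31 × 1351/1333 = 477.67 V.
After T₃: V = 477.67 × 1100/1781 = 295.03 V.
I_load = 295.03/67.2 = 4.3903 A, so P_out = 295.03 × 4.3903 = 1295.2 W.
All ideal ⇒ P_in = P_out, so I_supply = 1295.2/415 = 3.12 A.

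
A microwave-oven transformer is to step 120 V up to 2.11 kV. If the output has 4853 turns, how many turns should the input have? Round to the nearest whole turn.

N_in/N_out = V_in/V_out, so N_in = 4853 × 120/2110 = 276.0 ≈ 276 turns.

N_in = 276 turns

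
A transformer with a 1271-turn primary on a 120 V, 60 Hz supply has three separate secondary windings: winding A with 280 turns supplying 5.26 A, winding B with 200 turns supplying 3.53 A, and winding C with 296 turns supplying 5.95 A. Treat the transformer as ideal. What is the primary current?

I_p ≈ 3.10 A

V_A = 120 × 280/1271 = 26.436 V; V_B = 120 × 200/1271 = 18.883 V; V_C = 120 × 296/1271 = 27.946 V.
P_out = V_A I_A + V_B I_B + V_C I_C = 26.436×5.26 + 18.883×3.53 + 27.946×5.95 = 139.05 + 66.656 + 166.28 = 371.99 W.
Ideal ⇒ P_in = P_out, so I_p = P_out/V_p = 371.99/120 = 3.10 A.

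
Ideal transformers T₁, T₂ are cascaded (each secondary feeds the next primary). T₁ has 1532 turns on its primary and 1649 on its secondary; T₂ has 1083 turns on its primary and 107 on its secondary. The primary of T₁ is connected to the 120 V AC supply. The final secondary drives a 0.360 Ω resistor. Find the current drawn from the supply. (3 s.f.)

After T₁: V = 120.00 × 1649/1532 = 129.16 V.
After T₂: V = 129.16 × 107/1083 = 12.761 V.
I_load = 12.761/0.360 = 35.448 A, so P_out = 12.761 × 35.448 = 452.37 W.
All ideal ⇒ P_in = P_out, so I_supply = 452.37/120 = 3.77 A.

I_supply ≈ 3.77 A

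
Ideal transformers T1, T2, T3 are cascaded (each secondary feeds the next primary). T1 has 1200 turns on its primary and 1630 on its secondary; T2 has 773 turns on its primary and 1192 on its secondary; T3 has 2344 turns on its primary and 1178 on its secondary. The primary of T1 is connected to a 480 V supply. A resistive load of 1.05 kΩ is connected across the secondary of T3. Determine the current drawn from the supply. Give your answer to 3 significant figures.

I_supply ≈ 0.507 A

After T1: V = 480.00 × 1630/1200 = 652.00 V.
After T2: V = 652.00 × 1192/773 = 1005.4 V.
After T3: V = 1005.4 × 1178/2344 = 505.28 V.
I_load = 505.28/1050 = 0.48122 A, so P_out = 505.28 × 0.48122 = 243.15 W.
All ideal ⇒ P_in = P_out, so I_supply = 243.15/480 = 0.507 A.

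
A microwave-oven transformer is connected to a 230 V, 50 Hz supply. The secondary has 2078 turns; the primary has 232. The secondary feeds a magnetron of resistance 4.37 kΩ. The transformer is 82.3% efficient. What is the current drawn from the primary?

V_s = 230 × 2078/232 = 2060.1 V.
I_s = V_s/R = 2060.1/4370 = 0.47142 A.
P_out = V_s I_s = 2060.1 × 0.47142 = 971.16 W.
P_in = P_out/η = 971.16/0.823 = 1180.0 W.
I_p = P_in/V_p = 1180.0/230 = 5.13 A.

I_p ≈ 5.13 A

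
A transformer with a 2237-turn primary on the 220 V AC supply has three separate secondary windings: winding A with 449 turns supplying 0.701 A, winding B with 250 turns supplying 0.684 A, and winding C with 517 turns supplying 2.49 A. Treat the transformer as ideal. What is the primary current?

V_A = 220 × 449/2237 = 44.157 V; V_B = 220 × 250/2237 = 24.586 V; V_C = 220 × 517/2237 = 50.845 V.
P_out = V_A I_A + V_B I_B + V_C I_C = 44.157×0.701 + 24.586×0.684 + 50.845×2.49 = 30.954 + 16.817 + 126.60 = 174.38 W.
Ideal ⇒ P_in = P_out, so I_p = P_out/V_p = 174.38/220 = 0.793 A.

I_p ≈ 0.793 A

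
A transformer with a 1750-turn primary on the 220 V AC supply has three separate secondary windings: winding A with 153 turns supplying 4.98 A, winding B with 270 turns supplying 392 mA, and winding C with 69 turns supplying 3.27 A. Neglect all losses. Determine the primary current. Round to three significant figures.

I_p ≈ 0.625 A

V_A = 220 × 153/1750 = 19.234 V; V_B = 220 × 270/1750 = 33.943 V; V_C = 220 × 69/1750 = 8.6743 V.
P_out = V_A I_A + V_B I_B + V_C I_C = 19.234×4.98 + 33.943×0.392 + 8.6743×3.27 = 95.787 + 13.306 + 28.365 = 137.46 W.
Ideal ⇒ P_in = P_out, so I_p = P_out/V_p = 137.46/220 = 0.625 A.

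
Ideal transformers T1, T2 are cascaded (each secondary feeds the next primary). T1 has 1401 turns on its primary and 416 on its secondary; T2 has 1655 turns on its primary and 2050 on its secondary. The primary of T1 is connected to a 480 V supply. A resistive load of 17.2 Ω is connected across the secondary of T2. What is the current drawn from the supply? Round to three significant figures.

Secondary of T1: V = 480.00 × 416/1401 = 142.53 V.
Secondary of T2: V = 142.53 × 2050/1655 = 176.54 V.
I_load = 176.54/17.2 = 10.264 A, so P_out = 176.54 × 10.264 = 1812.1 W.
All ideal ⇒ P_in = P_out, so I_supply = 1812.1/480 = 3.78 A.

I_supply ≈ 3.78 A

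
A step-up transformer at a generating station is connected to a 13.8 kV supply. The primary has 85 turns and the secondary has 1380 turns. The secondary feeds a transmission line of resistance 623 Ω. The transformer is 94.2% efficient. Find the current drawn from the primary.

V_s = 13800 × 1380/85 = 224050 V.
I_s = V_s/R = 224050/623 = 359.63 A.
P_out = V_s I_s = 224050 × 359.63 = 8.0573×10^7 W.
P_in = P_out/η = 8.0573×10^7/0.942 = 8.5534×10^7 W.
I_p = P_in/V_p = 8.5534×10^7/13800 = 6200 A.

I_p ≈ 6200 A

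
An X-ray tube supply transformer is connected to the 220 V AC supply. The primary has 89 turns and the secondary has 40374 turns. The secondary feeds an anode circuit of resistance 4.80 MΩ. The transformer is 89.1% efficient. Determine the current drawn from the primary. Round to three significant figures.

V_s = 220 × 40374/89 = 99801 V.
I_s = V_s/R = 99801/(4.80×10^6) = 0.020792 A.
P_out = V_s I_s = 99801 × 0.020792 = 2075.0 W.
P_in = P_out/η = 2075.0/0.891 = 2328.9 W.
I_p = P_in/V_p = 2328.9/220 = 10.6 A.

I_p ≈ 10.6 A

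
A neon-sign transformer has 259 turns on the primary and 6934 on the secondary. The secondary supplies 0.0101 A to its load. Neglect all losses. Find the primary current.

For an ideal transformer I_p/I_s = N_s/N_p, so I_p = 0.0101 × 6934/259 = 0.270 A.

I_p ≈ 0.270 A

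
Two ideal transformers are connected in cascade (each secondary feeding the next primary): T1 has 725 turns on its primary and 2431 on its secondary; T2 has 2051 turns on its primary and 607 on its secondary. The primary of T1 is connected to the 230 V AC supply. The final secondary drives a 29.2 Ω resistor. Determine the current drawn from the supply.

After T1: V = 230.00 × 2431/725 = 771.21 V.
After T2: V = 771.21 × 607/2051 = 228.24 V.
I_load = 228.24/29.2 = 7.8165 A, so P_out = 228.24 × 7.8165 = 1784.1 W.
All ideal ⇒ P_in = P_out, so I_supply = 1784.1/230 = 7.76 A.

I_supply ≈ 7.76 A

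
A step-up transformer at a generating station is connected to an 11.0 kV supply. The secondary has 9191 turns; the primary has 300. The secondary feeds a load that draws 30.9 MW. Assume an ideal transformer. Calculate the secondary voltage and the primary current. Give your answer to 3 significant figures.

V_s ≈ 337000 V, I_p ≈ 2810 A

V_s = V_p × N_s/N_p = 11000 × 9191/300 = 337000 V.
I_s = P/V_s = 3.09×10^7/337000 = 91.690 A.
I_p = I_s × N_s/N_p = 91.690 × 9191/300 = 2810 A.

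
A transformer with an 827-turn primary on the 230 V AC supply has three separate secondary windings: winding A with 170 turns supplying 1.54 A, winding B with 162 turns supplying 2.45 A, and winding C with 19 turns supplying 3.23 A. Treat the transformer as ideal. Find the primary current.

V_A = 230 × 170/827 = 47.279 V; V_B = 230 × 162/827 = 45.054 V; V_C = 230 × 19/827 = 5.2842 V.
P_out = V_A I_A + V_B I_B + V_C I_C = 47.279×1.54 + 45.054×2.45 + 5.2842×3.23 = 72.810 + 110.38 + 17.068 = 200.26 W.
Ideal ⇒ P_in = P_out, so I_p = P_out/V_p = 200.26/230 = 0.871 A.

I_p ≈ 0.871 A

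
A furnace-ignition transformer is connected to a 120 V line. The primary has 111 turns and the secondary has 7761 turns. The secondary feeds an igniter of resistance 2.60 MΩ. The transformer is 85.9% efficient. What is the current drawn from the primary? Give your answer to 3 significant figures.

V_s = 120 × 7761/111 = 8390.3 V.
I_s = V_s/R = 8390.3/(2.60×10^6) = 0.0032270 A.
P_out = V_s I_s = 8390.3 × 0.0032270 = 27.076 W.
P_in = P_out/η = 27.076/0.859 = 31.520 W.
I_p = P_in/V_p = 31.520/120 = 0.263 A.

I_p ≈ 0.263 A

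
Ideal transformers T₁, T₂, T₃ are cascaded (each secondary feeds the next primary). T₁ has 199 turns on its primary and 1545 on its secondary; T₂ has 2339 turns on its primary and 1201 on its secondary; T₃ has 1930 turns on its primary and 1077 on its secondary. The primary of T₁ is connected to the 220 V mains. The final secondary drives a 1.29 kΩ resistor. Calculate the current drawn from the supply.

After T₁: V = 220.00 × 1545/199 = 1708.0 V.
After T₂: V = 1708.0 × 1201/2339 = 877.02 V.
After T₃: V = 877.02 × 1077/1930 = 489.41 V.
I_load = 489.41/1290 = 0.37938 A, so P_out = 489.41 × 0.37938 = 185.67 W.
All ideal ⇒ P_in = P_out, so I_supply = 185.67/220 = 0.844 A.

I_supply ≈ 0.844 A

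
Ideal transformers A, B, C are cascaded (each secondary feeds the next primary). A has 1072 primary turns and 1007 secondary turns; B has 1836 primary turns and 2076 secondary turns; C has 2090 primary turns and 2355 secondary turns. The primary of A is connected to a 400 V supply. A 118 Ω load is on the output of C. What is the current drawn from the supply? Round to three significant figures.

After A: V = 400.00 × 1007/1072 = 375.75 V.
After B: V = 375.75 × 2076/1836 = 424.86 V.
After C: V = 424.86 × 2355/2090 = 478.73 V.
I_load = 478.73/118 = 4.0571 A, so P_out = 478.73 × 4.0571 = 1942.3 W.
All ideal ⇒ P_in = P_out, so I_supply = 1942.3/400 = 4.86 A.

I_supply ≈ 4.86 A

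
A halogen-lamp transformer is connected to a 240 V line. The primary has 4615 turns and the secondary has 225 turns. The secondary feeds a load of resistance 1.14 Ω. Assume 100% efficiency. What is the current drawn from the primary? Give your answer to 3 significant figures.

V_s = V_p × N_s/N_p = 240 × 225/4615 = 11.701 V.
I_s = V_s/R = 11.701/1.14 = 10.264 A.
For an ideal transformer I_p N_p = I_s N_s, so I_p = 10.264 × 225/4615 = 0.500 A.

I_p ≈ 0.500 A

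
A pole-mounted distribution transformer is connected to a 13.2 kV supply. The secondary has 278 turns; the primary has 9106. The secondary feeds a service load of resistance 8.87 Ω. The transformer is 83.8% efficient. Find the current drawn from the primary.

I_p ≈ 1.66 A

V_s = 13200 × 278/9106 = 402.99 V.
I_s = V_s/R = 402.99/8.87 = 45.433 A.
P_out = V_s I_s = 402.99 × 45.433 = 18309 W.
P_in = P_out/η = 18309/0.838 = 21848 W.
I_p = P_in/V_p = 21848/13200 = 1.66 A.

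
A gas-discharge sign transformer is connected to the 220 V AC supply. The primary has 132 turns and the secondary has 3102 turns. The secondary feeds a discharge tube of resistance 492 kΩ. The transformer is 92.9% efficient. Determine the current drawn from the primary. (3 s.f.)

I_p ≈ 0.266 A

V_s = 220 × 3102/132 = 5170.0 V.
I_s = V_s/R = 5170.0/492000 = 0.010508 A.
P_out = V_s I_s = 5170.0 × 0.010508 = 54.327 W.
P_in = P_out/η = 54.327/0.929 = 58.479 W.
I_p = P_in/V_p = 58.479/220 = 0.266 A.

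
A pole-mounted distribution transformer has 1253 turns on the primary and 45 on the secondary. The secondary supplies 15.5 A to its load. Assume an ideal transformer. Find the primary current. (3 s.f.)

I_p ≈ 0.557 A

For an ideal transformer I_p/I_s = N_s/N_p, so I_p = 15.5 × 45/1253 = 0.557 A.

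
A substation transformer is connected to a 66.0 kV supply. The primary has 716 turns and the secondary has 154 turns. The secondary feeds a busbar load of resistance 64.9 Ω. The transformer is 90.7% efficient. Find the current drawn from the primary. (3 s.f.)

V_s = 66000 × 154/716 = 14196 V.
I_s = V_s/R = 14196/64.9 = 218.73 A.
P_out = V_s I_s = 14196 × 218.73 = 3.1050×10^6 W.
P_in = P_out/η = 3.1050×10^6/0.907 = 3.4233×10^6 W.
I_p = P_in/V_p = 3.4233×10^6/66000 = 51.9 A.

I_p ≈ 51.9 A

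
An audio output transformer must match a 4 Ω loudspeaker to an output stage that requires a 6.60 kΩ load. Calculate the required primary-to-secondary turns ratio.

N_p/N_s ≈ 40.6

Z_p/Z_s = (N_p/N_s)², so N_p/N_s = √(6600/4) = √1650 = 40.6.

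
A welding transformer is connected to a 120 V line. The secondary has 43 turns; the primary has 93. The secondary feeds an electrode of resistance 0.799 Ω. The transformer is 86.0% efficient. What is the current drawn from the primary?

V_s = 120 × 43/93 = 55.484 V.
I_s = V_s/R = 55.484/0.799 = 69.442 A.
P_out = V_s I_s = 55.484 × 69.442 = 3852.9 W.
P_in = P_out/η = 3852.9/0.860 = 4480.1 W.
I_p = P_in/V_p = 4480.1/120 = 37.3 A.

I_p ≈ 37.3 A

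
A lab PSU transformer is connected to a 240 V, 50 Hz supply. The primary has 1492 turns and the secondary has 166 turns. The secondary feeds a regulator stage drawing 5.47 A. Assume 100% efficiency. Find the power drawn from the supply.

P ≈ 146 W

I_p = I_s × N_s/N_p = 5.47 × 166/1492 = 0.60859 A.
P = V_p I_p = 240 × 0.60859 = 146 W.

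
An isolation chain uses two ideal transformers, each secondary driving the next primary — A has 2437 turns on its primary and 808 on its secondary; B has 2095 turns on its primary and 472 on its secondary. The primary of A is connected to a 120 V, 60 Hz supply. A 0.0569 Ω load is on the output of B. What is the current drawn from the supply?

I_supply ≈ 11.8 A

Secondary of A: V = 120.00 × 808/2437 = 39.787 V.
Secondary of B: V = 39.787 × 472/2095 = 8.9639 V.
I_load = 8.9639/0.0569 = 157.54 A, so P_out = 8.9639 × 157.54 = 1412.1 W.
All ideal ⇒ P_in = P_out, so I_supply = 1412.1/120 = 11.8 A.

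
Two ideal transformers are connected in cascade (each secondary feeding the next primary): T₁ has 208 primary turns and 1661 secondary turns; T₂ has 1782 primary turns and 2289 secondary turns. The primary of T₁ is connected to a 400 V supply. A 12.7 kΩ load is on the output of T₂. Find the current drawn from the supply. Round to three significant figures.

I_supply ≈ 3.31 A

Secondary of T₁: V = 400.00 × 1661/208 = 3194.2 V.
Secondary of T₂: V = 3194.2 × 2289/1782 = 4103.0 V.
I_load = 4103.0/12700 = 0.32307 A, so P_out = 4103.0 × 0.32307 = 1325.6 W.
All ideal ⇒ P_in = P_out, so I_supply = 1325.6/400 = 3.31 A.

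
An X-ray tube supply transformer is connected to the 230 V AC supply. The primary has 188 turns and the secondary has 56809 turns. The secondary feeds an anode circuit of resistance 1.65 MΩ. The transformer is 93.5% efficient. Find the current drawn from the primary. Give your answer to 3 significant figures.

I_p ≈ 13.6 A

V_s = 230 × 56809/188 = 69500 V.
I_s = V_s/R = 69500/(1.65×10^6) = 0.042121 A.
P_out = V_s I_s = 69500 × 0.042121 = 2927.5 W.
P_in = P_out/η = 2927.5/0.935 = 3131.0 W.
I_p = P_in/V_p = 3131.0/230 = 13.6 A.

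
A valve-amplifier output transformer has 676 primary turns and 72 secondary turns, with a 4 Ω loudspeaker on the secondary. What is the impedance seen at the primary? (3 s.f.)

Z_p = (N_p/N_s)² × Z_s = (676/72)² × 4 = 353 Ω.

Z_p ≈ 353 Ω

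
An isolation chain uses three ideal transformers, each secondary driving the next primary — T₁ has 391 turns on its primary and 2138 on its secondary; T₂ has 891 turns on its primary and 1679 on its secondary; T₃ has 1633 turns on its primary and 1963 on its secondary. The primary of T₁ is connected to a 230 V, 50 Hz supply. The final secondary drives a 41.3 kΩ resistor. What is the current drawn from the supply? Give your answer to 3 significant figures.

After T₁: V = 230.00 × 2138/391 = 1257.6 V.
After T₂: V = 1257.6 × 1679/891 = 2369.9 V.
After T₃: V = 2369.9 × 1963/1633 = 2848.8 V.
I_load = 2848.8/41300 = 0.068979 A, so P_out = 2848.8 × 0.068979 = 196.51 W.
All ideal ⇒ P_in = P_out, so I_supply = 196.51/230 = 0.854 A.

I_supply ≈ 0.854 A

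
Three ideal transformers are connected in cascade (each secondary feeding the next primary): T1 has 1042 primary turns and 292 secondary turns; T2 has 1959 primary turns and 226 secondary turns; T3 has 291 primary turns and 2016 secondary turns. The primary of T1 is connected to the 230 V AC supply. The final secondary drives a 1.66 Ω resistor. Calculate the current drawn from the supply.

Secondary of T1: V = 230.00 × 292/1042 = 64.453 V.
Secondary of T2: V = 64.453 × 226/1959 = 7.4356 V.
Secondary of T3: V = 7.4356 × 2016/291 = 51.513 V.
I_load = 51.513/1.66 = 31.032 A, so P_out = 51.513 × 31.032 = 1598.5 W.
All ideal ⇒ P_in = P_out, so I_supply = 1598.5/230 = 6.95 A.

I_supply ≈ 6.95 A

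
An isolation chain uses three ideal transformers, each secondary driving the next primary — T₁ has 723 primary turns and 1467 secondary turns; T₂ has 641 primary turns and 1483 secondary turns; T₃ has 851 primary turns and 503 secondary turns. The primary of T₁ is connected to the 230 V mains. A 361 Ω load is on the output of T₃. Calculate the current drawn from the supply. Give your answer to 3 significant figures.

I_supply ≈ 4.91 A

Secondary of T₁: V = 230.00 × 1467/723 = 466.68 V.
Secondary of T₂: V = 466.68 × 1483/641 = 1079.7 V.
Secondary of T₃: V = 1079.7 × 503/851 = 638.18 V.
I_load = 638.18/361 = 1.7678 A, so P_out = 638.18 × 1.7678 = 1128.2 W.
All ideal ⇒ P_in = P_out, so I_supply = 1128.2/230 = 4.91 A.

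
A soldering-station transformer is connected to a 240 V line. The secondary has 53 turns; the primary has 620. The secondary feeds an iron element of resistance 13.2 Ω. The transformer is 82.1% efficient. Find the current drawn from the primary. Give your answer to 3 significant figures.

V_s = 240 × 53/620 = 20.516 V.
I_s = V_s/R = 20.516/13.2 = 1.5543 A.
P_out = V_s I_s = 20.516 × 1.5543 = 31.887 W.
P_in = P_out/η = 31.887/0.821 = 38.840 W.
I_p = P_in/V_p = 38.840/240 = 0.162 A.

I_p ≈ 0.162 A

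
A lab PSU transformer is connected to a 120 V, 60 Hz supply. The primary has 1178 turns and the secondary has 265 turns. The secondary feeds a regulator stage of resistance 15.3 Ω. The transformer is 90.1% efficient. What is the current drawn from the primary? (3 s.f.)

V_s = 120 × 265/1178 = 26.995 V.
I_s = V_s/R = 26.995/15.3 = 1.7644 A.
P_out = V_s I_s = 26.995 × 1.7644 = 47.629 W.
P_in = P_out/η = 47.629/0.901 = 52.862 W.
I_p = P_in/V_p = 52.862/120 = 0.441 A.

I_p ≈ 0.441 A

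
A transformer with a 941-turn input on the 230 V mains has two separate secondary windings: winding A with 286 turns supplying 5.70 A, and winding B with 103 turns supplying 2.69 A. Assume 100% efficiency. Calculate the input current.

I_in ≈ 2.03 A

V_A = 230 × 286/941 = 69.904 V; V_B = 230 × 103/941 = 25.175 V.
P_out = V_A I_A + V_B I_B = 69.904×5.70 + 25.175×2.69 = 398.45 + 67.722 = 466.18 W.
Ideal ⇒ P_in = P_out, so I_in = P_out/V_in = 466.18/230 = 2.03 A.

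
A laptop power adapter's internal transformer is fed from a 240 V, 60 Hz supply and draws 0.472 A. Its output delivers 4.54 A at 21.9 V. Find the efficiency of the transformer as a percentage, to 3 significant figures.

η ≈ 87.8%

P_in = 240 × 0.472 = 113.280 W.
P_out = 21.9 × 4.54 = 99.4260 W.
η = P_out/P_in = 99.4260/113.280 = 0.878.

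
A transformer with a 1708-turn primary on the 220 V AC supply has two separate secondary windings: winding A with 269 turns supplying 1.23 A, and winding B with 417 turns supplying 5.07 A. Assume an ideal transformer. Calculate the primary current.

I_p ≈ 1.43 A

V_A = 220 × 269/1708 = 34.649 V; V_B = 220 × 417/1708 = 53.712 V.
P_out = V_A I_A + V_B I_B = 34.649×1.23 + 53.712×5.07 = 42.618 + 272.32 = 314.94 W.
Ideal ⇒ P_in = P_out, so I_p = P_out/V_p = 314.94/220 = 1.43 A.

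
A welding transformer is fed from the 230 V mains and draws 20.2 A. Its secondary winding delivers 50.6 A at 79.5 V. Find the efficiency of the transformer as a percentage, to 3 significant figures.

P_in = 230 × 20.2 = 4646.00 W.
P_out = 79.5 × 50.6 = 4022.70 W.
η = P_out/P_in = 4022.70/4646.00 = 0.866.

η ≈ 86.6%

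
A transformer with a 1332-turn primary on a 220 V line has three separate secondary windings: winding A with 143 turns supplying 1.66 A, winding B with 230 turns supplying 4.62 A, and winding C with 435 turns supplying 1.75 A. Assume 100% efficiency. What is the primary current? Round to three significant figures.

V_A = 220 × 143/1332 = 23.619 V; V_B = 220 × 230/1332 = 37.988 V; V_C = 220 × 435/1332 = 71.847 V.
P_out = V_A I_A + V_B I_B + V_C I_C = 23.619×1.66 + 37.988×4.62 + 71.847×1.75 = 39.207 + 175.50 + 125.73 = 340.44 W.
Ideal ⇒ P_in = P_out, so I_p = P_out/V_p = 340.44/220 = 1.55 A.

I_p ≈ 1.55 A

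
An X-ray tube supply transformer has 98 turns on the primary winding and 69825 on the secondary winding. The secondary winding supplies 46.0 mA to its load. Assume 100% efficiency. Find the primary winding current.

I_p ≈ 32.8 A

For an ideal transformer I_p/I_s = N_s/N_p, so I_p = 0.0460 × 69825/98 = 32.8 A.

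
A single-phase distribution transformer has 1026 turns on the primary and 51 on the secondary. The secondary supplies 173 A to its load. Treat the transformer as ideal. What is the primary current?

For an ideal transformer I_p/I_s = N_s/N_p, so I_p = 173 × 51/1026 = 8.60 A.

I_p ≈ 8.60 A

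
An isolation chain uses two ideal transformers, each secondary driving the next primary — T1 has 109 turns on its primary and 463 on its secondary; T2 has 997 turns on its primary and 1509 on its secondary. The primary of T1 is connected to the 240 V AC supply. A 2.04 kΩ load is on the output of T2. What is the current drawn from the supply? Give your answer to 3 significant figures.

After T1: V = 240.00 × 463/109 = 1019.4 V.
After T2: V = 1019.4 × 1509/997 = 1543.0 V.
I_load = 1543.0/2040 = 0.75636 A, so P_out = 1543.0 × 0.75636 = 1167.1 W.
All ideal ⇒ P_in = P_out, so I_supply = 1167.1/240 = 4.86 A.

I_supply ≈ 4.86 A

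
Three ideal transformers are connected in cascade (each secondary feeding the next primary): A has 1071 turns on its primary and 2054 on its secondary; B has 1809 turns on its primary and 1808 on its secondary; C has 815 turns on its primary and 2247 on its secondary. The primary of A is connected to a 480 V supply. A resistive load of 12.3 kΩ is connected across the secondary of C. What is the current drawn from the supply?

Secondary of A: V = 480.00 × 2054/1071 = 920.56 V.
Secondary of B: V = 920.56 × 1808/1809 = 920.05 V.
Secondary of C: V = 920.05 × 2247/815 = 2536.6 V.
I_load = 2536.6/12300 = 0.20623 A, so P_out = 2536.6 × 0.20623 = 523.13 W.
All ideal ⇒ P_in = P_out, so I_supply = 523.13/480 = 1.09 A.

I_supply ≈ 1.09 A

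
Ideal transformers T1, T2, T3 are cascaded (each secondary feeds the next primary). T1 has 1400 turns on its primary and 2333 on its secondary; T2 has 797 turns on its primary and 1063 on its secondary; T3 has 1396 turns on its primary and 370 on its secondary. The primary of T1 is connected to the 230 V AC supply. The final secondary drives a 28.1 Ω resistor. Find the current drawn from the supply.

I_supply ≈ 2.84 A

Secondary of T1: V = 230.00 × 2333/1400 = 383.28 V.
Secondary of T2: V = 383.28 × 1063/797 = 511.20 V.
Secondary of T3: V = 511.20 × 370/1396 = 135.49 V.
I_load = 135.49/28.1 = 4.8217 A, so P_out = 135.49 × 4.8217 = 653.29 W.
All ideal ⇒ P_in = P_out, so I_supply = 653.29/230 = 2.84 A.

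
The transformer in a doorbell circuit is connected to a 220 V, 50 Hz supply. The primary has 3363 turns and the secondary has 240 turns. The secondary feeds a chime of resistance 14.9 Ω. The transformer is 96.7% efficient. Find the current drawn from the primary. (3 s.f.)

V_s = 220 × 240/3363 = 15.700 V.
I_s = V_s/R = 15.700/14.9 = 1.0537 A.
P_out = V_s I_s = 15.700 × 1.0537 = 16.544 W.
P_in = P_out/η = 16.544/0.967 = 17.108 W.
I_p = P_in/V_p = 17.108/220 = 0.0778 A.

I_p ≈ 0.0778 A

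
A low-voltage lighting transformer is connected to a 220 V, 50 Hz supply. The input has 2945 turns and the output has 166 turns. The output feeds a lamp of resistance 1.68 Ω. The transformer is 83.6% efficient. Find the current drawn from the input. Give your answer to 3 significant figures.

V_out = 220 × 166/2945 = 12.401 V.
I_out = V_out/R = 12.401/1.68 = 7.3814 A.
P_out = V_out I_out = 12.401 × 7.3814 = 91.534 W.
P_in = P_out/η = 91.534/0.836 = 109.49 W.
I_in = P_in/V_in = 109.49/220 = 0.498 A.

I_in ≈ 0.498 A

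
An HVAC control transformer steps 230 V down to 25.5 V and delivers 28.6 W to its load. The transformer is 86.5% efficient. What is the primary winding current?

I_p ≈ 0.144 A

P_in = P_out/η = 28.6/0.865 = 33.064 W.
I_p = P_in/V_p = 33.064/230 = 0.144 A.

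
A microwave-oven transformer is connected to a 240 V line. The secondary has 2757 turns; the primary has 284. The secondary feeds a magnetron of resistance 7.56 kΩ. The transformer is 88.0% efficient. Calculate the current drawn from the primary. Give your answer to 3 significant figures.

V_s = 240 × 2757/284 = 2329.9 V.
I_s = V_s/R = 2329.9/7560 = 0.30818 A.
P_out = V_s I_s = 2329.9 × 0.30818 = 718.02 W.
P_in = P_out/η = 718.02/0.880 = 815.93 W.
I_p = P_in/V_p = 815.93/240 = 3.40 A.

I_p ≈ 3.40 A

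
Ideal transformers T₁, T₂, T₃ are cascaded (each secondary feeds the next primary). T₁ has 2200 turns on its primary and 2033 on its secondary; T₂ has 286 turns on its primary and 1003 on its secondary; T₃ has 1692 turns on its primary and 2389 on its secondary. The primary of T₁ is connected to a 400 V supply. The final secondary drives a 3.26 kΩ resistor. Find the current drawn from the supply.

I_supply ≈ 2.57 A

After T₁: V = 400.00 × 2033/2200 = 369.64 V.
After T₂: V = 369.64 × 1003/286 = 1296.3 V.
After T₃: V = 1296.3 × 2389/1692 = 1830.3 V.
I_load = 1830.3/3260 = 0.56145 A, so P_out = 1830.3 × 0.56145 = 1027.6 W.
All ideal ⇒ P_in = P_out, so I_supply = 1027.6/400 = 2.57 A.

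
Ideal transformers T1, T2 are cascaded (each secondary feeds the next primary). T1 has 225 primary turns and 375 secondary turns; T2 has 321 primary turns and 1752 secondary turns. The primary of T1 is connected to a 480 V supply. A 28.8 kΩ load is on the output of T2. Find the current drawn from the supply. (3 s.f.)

I_supply ≈ 1.38 A

Secondary of T1: V = 480.00 × 375/225 = 800.00 V.
Secondary of T2: V = 800.00 × 1752/321 = 4366.4 V.
I_load = 4366.4/28800 = 0.15161 A, so P_out = 4366.4 × 0.15161 = 661.98 W.
All ideal ⇒ P_in = P_out, so I_supply = 661.98/480 = 1.38 A.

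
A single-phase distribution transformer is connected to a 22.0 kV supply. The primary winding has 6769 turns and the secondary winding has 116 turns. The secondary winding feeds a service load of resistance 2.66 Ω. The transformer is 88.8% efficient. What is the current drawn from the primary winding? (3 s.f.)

I_p ≈ 2.74 A

V_s = 22000 × 116/6769 = 377.01 V.
I_s = V_s/R = 377.01/2.66 = 141.73 A.
P_out = V_s I_s = 377.01 × 141.73 = 53436 W.
P_in = P_out/η = 53436/0.888 = 60175 W.
I_p = P_in/V_p = 60175/22000 = 2.74 A.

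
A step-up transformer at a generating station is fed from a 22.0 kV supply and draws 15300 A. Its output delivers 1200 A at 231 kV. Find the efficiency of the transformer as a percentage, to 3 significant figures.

η ≈ 82.4%

P_in = 22000 × 15300 = 3.36600×10^8 W.
P_out = 231000 × 1200 = 2.77200×10^8 W.
η = P_out/P_in = 2.77200×10^8/(3.36600×10^8) = 0.824.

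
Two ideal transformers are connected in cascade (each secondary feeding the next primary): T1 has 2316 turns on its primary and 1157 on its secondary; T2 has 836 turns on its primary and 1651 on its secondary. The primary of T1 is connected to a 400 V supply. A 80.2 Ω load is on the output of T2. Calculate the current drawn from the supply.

I_supply ≈ 4.85 A

Secondary of T1: V = 400.00 × 1157/2316 = 199.83 V.
Secondary of T2: V = 199.83 × 1651/836 = 394.63 V.
I_load = 394.63/80.2 = 4.9206 A, so P_out = 394.63 × 4.9206 = 1941.9 W.
All ideal ⇒ P_in = P_out, so I_supply = 1941.9/400 = 4.85 A.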